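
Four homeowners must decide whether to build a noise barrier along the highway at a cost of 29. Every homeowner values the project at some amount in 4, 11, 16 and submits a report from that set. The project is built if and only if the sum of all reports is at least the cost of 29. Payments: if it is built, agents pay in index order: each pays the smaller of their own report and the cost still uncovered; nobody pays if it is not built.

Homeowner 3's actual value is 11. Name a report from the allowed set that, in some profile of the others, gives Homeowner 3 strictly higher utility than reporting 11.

Suppose Homeowner 1 reports 4, Homeowner 2 reports 11 and Homeowner 4 reports 11.
Report 11: project built, pays 11, utility 11 - 11 = 0.
Report 4: project built, pays 4, utility 11 - 4 = 7.
So reporting 4 beats truth here (7 > 0).

4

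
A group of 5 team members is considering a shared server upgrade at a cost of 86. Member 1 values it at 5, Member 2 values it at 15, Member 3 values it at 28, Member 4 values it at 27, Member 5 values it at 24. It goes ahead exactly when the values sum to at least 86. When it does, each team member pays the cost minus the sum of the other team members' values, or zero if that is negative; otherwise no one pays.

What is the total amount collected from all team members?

42

Total value 99 ≥ cost 86, so it is built.
Member 1: others sum to 94; max(0, 86 - 94) = 0.
Member 2: others sum to 84; max(0, 86 - 84) = 2.
Member 3: others sum to 71; max(0, 86 - 71) = 15.
Member 4: others sum to 72; max(0, 86 - 72) = 14.
Member 5: others sum to 75; max(0, 86 - 75) = 11.
Total collected = 0 + 2 + 15 + 14 + 11 = 42.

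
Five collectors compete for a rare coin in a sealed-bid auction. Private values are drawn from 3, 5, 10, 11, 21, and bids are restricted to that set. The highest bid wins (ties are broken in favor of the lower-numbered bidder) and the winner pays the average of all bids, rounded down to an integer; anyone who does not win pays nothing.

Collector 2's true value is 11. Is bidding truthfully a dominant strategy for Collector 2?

Consider the case where Collector 1 bids 3, Collector 3 bids 3, Collector 4 bids 3 and Collector 5 bids 3.
Truthful bid 11: wins, pays 4, utility 11 - 4 = 7.
Bid 5 instead: wins, pays 3, utility 11 - 3 = 8.
Since 8 > 7, bidding 5 is strictly better here, so truthful bidding is not dominant.

No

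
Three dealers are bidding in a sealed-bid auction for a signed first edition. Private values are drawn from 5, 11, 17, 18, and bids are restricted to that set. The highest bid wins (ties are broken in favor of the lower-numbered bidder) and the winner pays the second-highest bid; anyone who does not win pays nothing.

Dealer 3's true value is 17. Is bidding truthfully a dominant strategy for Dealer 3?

Check each profile of the others' bids and compare truth against every alternative bid.
Others bid (5, 5): truth gives 12, best alternative gives 12.
Others bid (5, 11): truth gives 6, best alternative gives 6.
Others bid (11, 5): truth gives 6, best alternative gives 6.
Others bid (11, 11): truth gives 6, best alternative gives 6.
Others bid (5, 17): truth gives 0, best alternative gives 0.
Others bid (5, 18): truth gives 0, best alternative gives 0.
(Remaining 10 profiles checked similarly; truth is weakly best in each.)
In every case the truthful bid is at least as good as any alternative, so it is a dominant strategy.

Yes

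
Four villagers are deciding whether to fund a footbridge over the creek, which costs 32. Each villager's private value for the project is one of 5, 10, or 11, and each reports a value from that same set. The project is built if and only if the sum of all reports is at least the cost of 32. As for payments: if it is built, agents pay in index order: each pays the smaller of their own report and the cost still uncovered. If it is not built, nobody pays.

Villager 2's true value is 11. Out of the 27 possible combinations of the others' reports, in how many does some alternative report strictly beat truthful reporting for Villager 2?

Others report (5, 10, 10): truth gives 0; report 10 gives 1 > 0. Violating.
Others report (5, 10, 11): truth gives 0; report 10 gives 1 > 0. Violating.
Others report (5, 11, 10): truth gives 0; report 10 gives 1 > 0. Violating.
Others report (5, 11, 11): truth gives 0; report 5 gives 6 > 0. Violating.
Others report (5, 5, 5): truth gives 0; no alternative beats it.
Others report (5, 5, 10): truth gives 0; no alternative beats it.
(Checking all 27 profiles: 20 have a profitable deviation, 7 do not.)

20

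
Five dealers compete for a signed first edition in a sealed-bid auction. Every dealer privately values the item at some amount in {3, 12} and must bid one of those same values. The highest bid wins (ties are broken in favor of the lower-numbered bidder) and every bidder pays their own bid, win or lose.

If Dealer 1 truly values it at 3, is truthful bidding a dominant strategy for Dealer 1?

Yes

Check each profile of the others' bids and compare truth against every alternative bid.
Others bid (3, 3, 3, 3): truth gives 0, best alternative gives -9.
Others bid (3, 3, 3, 12): truth gives -3, best alternative gives -9.
Others bid (3, 3, 12, 3): truth gives -3, best alternative gives -9.
Others bid (3, 3, 12, 12): truth gives -3, best alternative gives -9.
Others bid (3, 12, 3, 3): truth gives -3, best alternative gives -9.
Others bid (3, 12, 3, 12): truth gives -3, best alternative gives -9.
(Remaining 10 profiles checked similarly; truth is weakly best in each.)
In every case the truthful bid is at least as good as any alternative, so it is a dominant strategy.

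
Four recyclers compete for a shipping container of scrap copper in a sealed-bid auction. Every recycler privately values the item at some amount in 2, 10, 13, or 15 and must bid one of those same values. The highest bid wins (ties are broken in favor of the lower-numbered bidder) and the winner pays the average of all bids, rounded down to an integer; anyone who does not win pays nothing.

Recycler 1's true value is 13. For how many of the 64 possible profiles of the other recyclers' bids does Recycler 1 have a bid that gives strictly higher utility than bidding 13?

Others bid (2, 2, 2): truth gives 9; bid 2 gives 11 > 9. Violating.
Others bid (2, 2, 15): truth gives 0; bid 15 gives 5 > 0. Violating.
Others bid (2, 10, 15): truth gives 0; bid 15 gives 3 > 0. Violating.
Others bid (2, 13, 15): truth gives 0; bid 15 gives 2 > 0. Violating.
Others bid (2, 2, 10): truth gives 7; no alternative beats it.
Others bid (2, 2, 13): truth gives 6; no alternative beats it.
(Checking all 64 profiles: 22 have a profitable deviation, 42 do not.)

22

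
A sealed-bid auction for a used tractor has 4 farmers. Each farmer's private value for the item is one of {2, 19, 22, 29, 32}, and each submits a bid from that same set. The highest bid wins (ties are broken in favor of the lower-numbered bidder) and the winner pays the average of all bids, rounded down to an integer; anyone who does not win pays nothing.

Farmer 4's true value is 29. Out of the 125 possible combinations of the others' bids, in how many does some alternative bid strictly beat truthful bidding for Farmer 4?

Others bid (2, 2, 2): truth gives 21; bid 19 gives 23 > 21. Violating.
Others bid (2, 2, 19): truth gives 16; bid 22 gives 18 > 16. Violating.
Others bid (2, 2, 29): truth gives 0; bid 32 gives 13 > 0. Violating.
Others bid (2, 19, 2): truth gives 16; bid 22 gives 18 > 16. Violating.
Others bid (2, 2, 22): truth gives 16; no alternative beats it.
Others bid (2, 2, 32): truth gives 0; no alternative beats it.
(Checking all 125 profiles: 44 have a profitable deviation, 81 do not.)

44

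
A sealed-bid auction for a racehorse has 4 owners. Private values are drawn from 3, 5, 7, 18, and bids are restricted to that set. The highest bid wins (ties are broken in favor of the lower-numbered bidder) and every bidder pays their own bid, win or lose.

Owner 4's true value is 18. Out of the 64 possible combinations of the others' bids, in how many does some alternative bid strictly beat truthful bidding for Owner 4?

45

Others bid (3, 3, 3): truth gives 0; bid 5 gives 13 > 0. Violating.
Others bid (3, 3, 5): truth gives 0; bid 7 gives 11 > 0. Violating.
Others bid (3, 3, 18): truth gives -18; bid 3 gives -3 > -18. Violating.
Others bid (3, 5, 3): truth gives 0; bid 7 gives 11 > 0. Violating.
Others bid (3, 3, 7): truth gives 0; no alternative beats it.
Others bid (3, 5, 7): truth gives 0; no alternative beats it.
(Checking all 64 profiles: 45 have a profitable deviation, 19 do not.)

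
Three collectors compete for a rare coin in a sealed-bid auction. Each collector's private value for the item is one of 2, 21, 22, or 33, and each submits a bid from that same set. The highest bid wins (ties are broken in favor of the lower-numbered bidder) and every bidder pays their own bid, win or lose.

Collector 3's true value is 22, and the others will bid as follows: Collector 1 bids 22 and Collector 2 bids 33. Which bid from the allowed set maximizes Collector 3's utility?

2

Bid 2: loses but pays 2, utility -2.
Bid 21: loses but pays 21, utility -21.
Bid 22: loses but pays 22, utility -22.
Bid 33: loses but pays 33, utility -33.
The best choice is 2 with utility -2.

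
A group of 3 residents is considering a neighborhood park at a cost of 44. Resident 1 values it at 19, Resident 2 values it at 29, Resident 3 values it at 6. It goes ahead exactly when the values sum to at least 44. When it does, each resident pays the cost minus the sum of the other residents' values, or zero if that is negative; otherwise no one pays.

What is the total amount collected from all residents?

Total value 54 ≥ cost 44, so it is built.
Resident 1: others sum to 35; max(0, 44 - 35) = 9.
Resident 2: others sum to 25; max(0, 44 - 25) = 19.
Resident 3: others sum to 48; max(0, 44 - 48) = 0.
Total collected = 9 + 19 + 0 = 28.

28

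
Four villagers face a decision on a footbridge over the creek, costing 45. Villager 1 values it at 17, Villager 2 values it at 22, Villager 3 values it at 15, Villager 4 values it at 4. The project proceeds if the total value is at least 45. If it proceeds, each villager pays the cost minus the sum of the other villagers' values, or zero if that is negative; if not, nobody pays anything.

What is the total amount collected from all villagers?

15

Total value 58 ≥ cost 45, so it is built.
Villager 1: others sum to 41; max(0, 45 - 41) = 4.
Villager 2: others sum to 36; max(0, 45 - 36) = 9.
Villager 3: others sum to 43; max(0, 45 - 43) = 2.
Villager 4: others sum to 54; max(0, 45 - 54) = 0.
Total collected = 4 + 9 + 2 + 0 = 15.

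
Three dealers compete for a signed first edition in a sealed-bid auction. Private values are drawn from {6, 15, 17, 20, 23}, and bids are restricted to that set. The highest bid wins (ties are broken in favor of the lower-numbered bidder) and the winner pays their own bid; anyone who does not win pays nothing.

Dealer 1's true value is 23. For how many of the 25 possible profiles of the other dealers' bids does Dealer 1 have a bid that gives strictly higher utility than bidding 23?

Others bid (6, 6): truth gives 0; bid 6 gives 17 > 0. Violating.
Others bid (6, 15): truth gives 0; bid 15 gives 8 > 0. Violating.
Others bid (6, 17): truth gives 0; bid 17 gives 6 > 0. Violating.
Others bid (6, 20): truth gives 0; bid 20 gives 3 > 0. Violating.
Others bid (6, 23): truth gives 0; no alternative beats it.
Others bid (15, 23): truth gives 0; no alternative beats it.
(Checking all 25 profiles: 16 have a profitable deviation, 9 do not.)

16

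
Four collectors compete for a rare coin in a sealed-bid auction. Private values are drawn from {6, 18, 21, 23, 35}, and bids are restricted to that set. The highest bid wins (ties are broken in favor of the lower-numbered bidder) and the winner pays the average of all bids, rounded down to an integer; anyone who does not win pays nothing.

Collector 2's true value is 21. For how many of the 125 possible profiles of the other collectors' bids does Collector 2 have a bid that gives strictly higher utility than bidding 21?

Others bid (6, 6, 23): truth gives 0; bid 23 gives 7 > 0. Violating.
Others bid (6, 6, 35): truth gives 0; bid 35 gives 1 > 0. Violating.
Others bid (6, 18, 23): truth gives 0; bid 23 gives 4 > 0. Violating.
Others bid (6, 21, 23): truth gives 0; bid 23 gives 3 > 0. Violating.
Others bid (6, 6, 6): truth gives 12; no alternative beats it.
Others bid (6, 6, 18): truth gives 9; no alternative beats it.
(Checking all 125 profiles: 26 have a profitable deviation, 99 do not.)

26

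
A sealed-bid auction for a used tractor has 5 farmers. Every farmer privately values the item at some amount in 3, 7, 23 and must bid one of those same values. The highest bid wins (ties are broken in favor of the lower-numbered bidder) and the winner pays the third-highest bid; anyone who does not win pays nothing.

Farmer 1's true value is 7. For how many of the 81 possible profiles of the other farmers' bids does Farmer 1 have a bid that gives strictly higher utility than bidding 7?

4

Others bid (3, 3, 3, 23): truth gives 0; bid 23 gives 4 > 0. Violating.
Others bid (3, 3, 23, 3): truth gives 0; bid 23 gives 4 > 0. Violating.
Others bid (3, 23, 3, 3): truth gives 0; bid 23 gives 4 > 0. Violating.
Others bid (23, 3, 3, 3): truth gives 0; bid 23 gives 4 > 0. Violating.
Others bid (3, 3, 3, 3): truth gives 4; no alternative beats it.
Others bid (3, 3, 3, 7): truth gives 4; no alternative beats it.
(Checking all 81 profiles: 4 have a profitable deviation, 77 do not.)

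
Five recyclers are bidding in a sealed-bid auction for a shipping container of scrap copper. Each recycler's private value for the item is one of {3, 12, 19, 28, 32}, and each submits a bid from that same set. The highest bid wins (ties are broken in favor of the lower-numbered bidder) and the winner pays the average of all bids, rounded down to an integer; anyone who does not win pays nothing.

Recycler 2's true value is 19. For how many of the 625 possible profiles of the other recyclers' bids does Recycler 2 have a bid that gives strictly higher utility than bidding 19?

134

Others bid (3, 3, 3, 3): truth gives 13; bid 12 gives 15 > 13. Violating.
Others bid (3, 3, 3, 12): truth gives 11; bid 12 gives 13 > 11. Violating.
Others bid (3, 3, 3, 28): truth gives 0; bid 28 gives 6 > 0. Violating.
Others bid (3, 3, 3, 32): truth gives 0; bid 32 gives 5 > 0. Violating.
Others bid (3, 3, 3, 19): truth gives 10; no alternative beats it.
Others bid (3, 3, 12, 19): truth gives 8; no alternative beats it.
(Checking all 625 profiles: 134 have a profitable deviation, 491 do not.)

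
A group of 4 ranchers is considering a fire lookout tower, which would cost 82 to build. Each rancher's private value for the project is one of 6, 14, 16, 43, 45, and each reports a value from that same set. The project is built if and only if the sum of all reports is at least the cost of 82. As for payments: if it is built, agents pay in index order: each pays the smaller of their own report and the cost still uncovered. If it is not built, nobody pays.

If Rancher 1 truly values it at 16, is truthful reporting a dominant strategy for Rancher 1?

No

Consider the case where Rancher 2 reports 6, Rancher 3 reports 43 and Rancher 4 reports 43.
Truthful report 16: project built, pays 16, utility 16 - 16 = 0.
Report 6 instead: project built, pays 6, utility 16 - 6 = 10.
Since 10 > 0, reporting 6 is strictly better here, so truthful reporting is not dominant.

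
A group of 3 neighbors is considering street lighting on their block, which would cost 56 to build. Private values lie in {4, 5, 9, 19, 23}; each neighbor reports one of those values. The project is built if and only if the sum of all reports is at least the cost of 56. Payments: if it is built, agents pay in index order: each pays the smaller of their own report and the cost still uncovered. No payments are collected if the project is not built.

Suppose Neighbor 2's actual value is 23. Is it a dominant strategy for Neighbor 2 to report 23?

No

Consider the case where Neighbor 1 reports 19 and Neighbor 3 reports 19.
Truthful report 23: project built, pays 23, utility 23 - 23 = 0.
Report 19 instead: project built, pays 19, utility 23 - 19 = 4.
Since 4 > 0, reporting 19 is strictly better here, so truthful reporting is not dominant.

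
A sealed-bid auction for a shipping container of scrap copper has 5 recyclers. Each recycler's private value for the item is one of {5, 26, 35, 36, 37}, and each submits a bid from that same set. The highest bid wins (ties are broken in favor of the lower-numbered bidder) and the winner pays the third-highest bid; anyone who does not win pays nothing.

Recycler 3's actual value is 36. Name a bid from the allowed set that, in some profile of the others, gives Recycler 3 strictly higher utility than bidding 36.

Suppose Recycler 1 bids 5, Recycler 2 bids 5, Recycler 4 bids 5 and Recycler 5 bids 37.
Bid 36: loses, pays 0, utility 0.
Bid 37: wins, pays 5, utility 36 - 5 = 31.
So bidding 37 beats truth here (31 > 0).

37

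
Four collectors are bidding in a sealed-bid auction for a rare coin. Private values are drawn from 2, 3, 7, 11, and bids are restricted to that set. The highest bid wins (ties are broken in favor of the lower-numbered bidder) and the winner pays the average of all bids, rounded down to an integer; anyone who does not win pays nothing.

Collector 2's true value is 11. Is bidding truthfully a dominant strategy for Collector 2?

No

Consider the case where Collector 1 bids 2, Collector 3 bids 2 and Collector 4 bids 2.
Truthful bid 11: wins, pays 4, utility 11 - 4 = 7.
Bid 3 instead: wins, pays 2, utility 11 - 2 = 9.
Since 9 > 7, bidding 3 is strictly better here, so truthful bidding is not dominant.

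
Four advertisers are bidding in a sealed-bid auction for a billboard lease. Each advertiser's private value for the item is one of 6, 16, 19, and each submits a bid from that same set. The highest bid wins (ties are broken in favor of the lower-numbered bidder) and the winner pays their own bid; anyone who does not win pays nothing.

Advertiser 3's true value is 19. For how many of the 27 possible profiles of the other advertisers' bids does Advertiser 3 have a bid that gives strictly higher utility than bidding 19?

2

Others bid (6, 6, 6): truth gives 0; bid 16 gives 3 > 0. Violating.
Others bid (6, 6, 16): truth gives 0; bid 16 gives 3 > 0. Violating.
Others bid (6, 6, 19): truth gives 0; no alternative beats it.
Others bid (6, 16, 6): truth gives 0; no alternative beats it.
(Checking all 27 profiles: 2 have a profitable deviation, 25 do not.)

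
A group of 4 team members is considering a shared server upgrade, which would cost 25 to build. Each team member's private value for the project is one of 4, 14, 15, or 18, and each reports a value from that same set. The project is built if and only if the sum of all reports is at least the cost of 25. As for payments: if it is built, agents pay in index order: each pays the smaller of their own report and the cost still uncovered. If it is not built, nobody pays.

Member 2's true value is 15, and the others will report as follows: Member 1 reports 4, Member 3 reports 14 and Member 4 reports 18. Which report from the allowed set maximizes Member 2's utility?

4

Report 4: project built, pays 4, utility 15 - 4 = 11.
Report 14: project built, pays 14, utility 15 - 14 = 1.
Report 15: project built, pays 15, utility 15 - 15 = 0.
Report 18: project built, pays 18, utility 15 - 18 = -3.
The best choice is 4 with utility 11.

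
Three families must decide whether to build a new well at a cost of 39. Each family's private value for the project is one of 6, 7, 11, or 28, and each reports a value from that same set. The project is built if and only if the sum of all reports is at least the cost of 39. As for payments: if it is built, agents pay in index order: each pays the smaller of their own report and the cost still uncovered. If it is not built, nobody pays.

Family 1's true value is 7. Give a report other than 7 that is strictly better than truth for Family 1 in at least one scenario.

Suppose Family 2 reports 6 and Family 3 reports 28.
Report 7: project built, pays 7, utility 7 - 7 = 0.
Report 6: project built, pays 6, utility 7 - 6 = 1.
So reporting 6 beats truth here (1 > 0).

6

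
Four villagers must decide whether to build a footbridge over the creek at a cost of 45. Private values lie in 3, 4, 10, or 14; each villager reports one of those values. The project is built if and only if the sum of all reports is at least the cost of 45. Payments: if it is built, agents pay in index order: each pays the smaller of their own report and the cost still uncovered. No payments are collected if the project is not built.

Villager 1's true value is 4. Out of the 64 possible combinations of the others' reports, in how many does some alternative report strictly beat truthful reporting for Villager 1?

1

Others report (14, 14, 14): truth gives 0; report 3 gives 1 > 0. Violating.
Others report (3, 3, 3): truth gives 0; no alternative beats it.
Others report (3, 3, 4): truth gives 0; no alternative beats it.
(Checking all 64 profiles: 1 has a profitable deviation, 63 do not.)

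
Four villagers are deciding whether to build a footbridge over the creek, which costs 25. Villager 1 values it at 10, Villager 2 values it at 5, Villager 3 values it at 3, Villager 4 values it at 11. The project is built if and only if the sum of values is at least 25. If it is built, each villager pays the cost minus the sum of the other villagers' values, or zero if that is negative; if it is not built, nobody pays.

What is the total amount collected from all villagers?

Total value 29 ≥ cost 25, so it is built.
Villager 1: others sum to 19; max(0, 25 - 19) = 6.
Villager 2: others sum to 24; max(0, 25 - 24) = 1.
Villager 3: others sum to 26; max(0, 25 - 26) = 0.
Villager 4: others sum to 18; max(0, 25 - 18) = 7.
Total collected = 6 + 1 + 0 + 7 = 14.

14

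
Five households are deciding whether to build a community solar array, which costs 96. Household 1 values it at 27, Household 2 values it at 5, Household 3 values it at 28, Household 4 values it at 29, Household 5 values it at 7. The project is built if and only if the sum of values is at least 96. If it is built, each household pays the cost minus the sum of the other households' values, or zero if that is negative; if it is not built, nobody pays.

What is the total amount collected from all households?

96

Total value 96 ≥ cost 96, so it is built.
Household 1: others sum to 69; max(0, 96 - 69) = 27.
Household 2: others sum to 91; max(0, 96 - 91) = 5.
Household 3: others sum to 68; max(0, 96 - 68) = 28.
Household 4: others sum to 67; max(0, 96 - 67) = 29.
Household 5: others sum to 89; max(0, 96 - 89) = 7.
Total collected = 27 + 5 + 28 + 29 + 7 = 96.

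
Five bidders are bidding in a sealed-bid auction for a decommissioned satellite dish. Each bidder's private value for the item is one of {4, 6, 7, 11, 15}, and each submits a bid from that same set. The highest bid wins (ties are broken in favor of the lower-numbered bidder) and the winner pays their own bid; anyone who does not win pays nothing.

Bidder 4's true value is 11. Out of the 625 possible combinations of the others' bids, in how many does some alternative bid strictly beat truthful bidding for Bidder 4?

Others bid (4, 4, 4, 4): truth gives 0; bid 6 gives 5 > 0. Violating.
Others bid (4, 4, 4, 6): truth gives 0; bid 6 gives 5 > 0. Violating.
Others bid (4, 4, 4, 7): truth gives 0; bid 7 gives 4 > 0. Violating.
Others bid (4, 4, 6, 4): truth gives 0; bid 7 gives 4 > 0. Violating.
Others bid (4, 4, 4, 11): truth gives 0; no alternative beats it.
Others bid (4, 4, 4, 15): truth gives 0; no alternative beats it.
(Checking all 625 profiles: 24 have a profitable deviation, 601 do not.)

24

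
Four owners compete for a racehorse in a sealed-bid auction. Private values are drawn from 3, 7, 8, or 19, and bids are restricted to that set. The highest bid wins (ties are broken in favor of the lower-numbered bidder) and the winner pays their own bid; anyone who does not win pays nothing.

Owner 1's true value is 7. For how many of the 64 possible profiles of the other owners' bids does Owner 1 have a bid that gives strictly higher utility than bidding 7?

Others bid (3, 3, 3): truth gives 0; bid 3 gives 4 > 0. Violating.
Others bid (3, 3, 7): truth gives 0; no alternative beats it.
Others bid (3, 3, 8): truth gives 0; no alternative beats it.
(Checking all 64 profiles: 1 has a profitable deviation, 63 do not.)

1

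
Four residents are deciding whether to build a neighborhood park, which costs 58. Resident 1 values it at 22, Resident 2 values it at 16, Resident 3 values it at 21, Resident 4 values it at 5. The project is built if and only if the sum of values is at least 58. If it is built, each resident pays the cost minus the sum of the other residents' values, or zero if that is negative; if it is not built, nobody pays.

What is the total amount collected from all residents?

41

Total value 64 ≥ cost 58, so it is built.
Resident 1: others sum to 42; max(0, 58 - 42) = 16.
Resident 2: others sum to 48; max(0, 58 - 48) = 10.
Resident 3: others sum to 43; max(0, 58 - 43) = 15.
Resident 4: others sum to 59; max(0, 58 - 59) = 0.
Total collected = 16 + 10 + 15 + 0 = 41.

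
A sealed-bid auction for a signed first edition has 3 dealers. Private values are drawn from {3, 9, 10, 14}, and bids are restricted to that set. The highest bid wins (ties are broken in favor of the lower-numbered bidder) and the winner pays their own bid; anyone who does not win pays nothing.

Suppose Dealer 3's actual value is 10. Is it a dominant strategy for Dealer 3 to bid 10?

No

Consider the case where Dealer 1 bids 3 and Dealer 2 bids 3.
Truthful bid 10: wins, pays 10, utility 10 - 10 = 0.
Bid 9 instead: wins, pays 9, utility 10 - 9 = 1.
Since 1 > 0, bidding 9 is strictly better here, so truthful bidding is not dominant.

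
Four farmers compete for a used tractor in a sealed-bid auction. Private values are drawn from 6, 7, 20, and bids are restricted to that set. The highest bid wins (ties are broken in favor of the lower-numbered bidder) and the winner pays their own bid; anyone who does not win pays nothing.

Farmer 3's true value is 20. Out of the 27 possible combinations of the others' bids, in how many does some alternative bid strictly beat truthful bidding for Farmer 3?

2

Others bid (6, 6, 6): truth gives 0; bid 7 gives 13 > 0. Violating.
Others bid (6, 6, 7): truth gives 0; bid 7 gives 13 > 0. Violating.
Others bid (6, 6, 20): truth gives 0; no alternative beats it.
Others bid (6, 7, 6): truth gives 0; no alternative beats it.
(Checking all 27 profiles: 2 have a profitable deviation, 25 do not.)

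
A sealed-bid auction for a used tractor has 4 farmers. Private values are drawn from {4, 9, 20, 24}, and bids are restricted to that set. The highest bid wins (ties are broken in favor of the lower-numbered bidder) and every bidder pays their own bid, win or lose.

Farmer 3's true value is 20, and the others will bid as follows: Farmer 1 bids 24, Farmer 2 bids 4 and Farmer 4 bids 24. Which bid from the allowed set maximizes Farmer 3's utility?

Bid 4: loses but pays 4, utility -4.
Bid 9: loses but pays 9, utility -9.
Bid 20: loses but pays 20, utility -20.
Bid 24: loses but pays 24, utility -24.
The best choice is 4 with utility -4.

4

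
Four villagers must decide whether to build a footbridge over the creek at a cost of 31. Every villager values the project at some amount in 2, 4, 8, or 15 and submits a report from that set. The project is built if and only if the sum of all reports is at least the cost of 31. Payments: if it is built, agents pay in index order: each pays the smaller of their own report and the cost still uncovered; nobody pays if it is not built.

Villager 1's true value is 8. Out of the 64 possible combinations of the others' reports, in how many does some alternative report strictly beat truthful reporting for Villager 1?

Others report (2, 15, 15): truth gives 0; report 2 gives 6 > 0. Violating.
Others report (4, 8, 15): truth gives 0; report 4 gives 4 > 0. Violating.
Others report (4, 15, 8): truth gives 0; report 4 gives 4 > 0. Violating.
Others report (4, 15, 15): truth gives 0; report 2 gives 6 > 0. Violating.
Others report (2, 2, 2): truth gives 0; no alternative beats it.
Others report (2, 2, 4): truth gives 0; no alternative beats it.
(Checking all 64 profiles: 19 have a profitable deviation, 45 do not.)

19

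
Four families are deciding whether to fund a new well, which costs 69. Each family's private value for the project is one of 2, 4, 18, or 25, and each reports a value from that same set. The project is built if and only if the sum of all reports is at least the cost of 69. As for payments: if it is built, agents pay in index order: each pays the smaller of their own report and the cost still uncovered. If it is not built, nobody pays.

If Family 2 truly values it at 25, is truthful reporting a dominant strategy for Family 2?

Consider the case where Family 1 reports 2, Family 3 reports 25 and Family 4 reports 25.
Truthful report 25: project built, pays 25, utility 25 - 25 = 0.
Report 18 instead: project built, pays 18, utility 25 - 18 = 7.
Since 7 > 0, reporting 18 is strictly better here, so truthful reporting is not dominant.

No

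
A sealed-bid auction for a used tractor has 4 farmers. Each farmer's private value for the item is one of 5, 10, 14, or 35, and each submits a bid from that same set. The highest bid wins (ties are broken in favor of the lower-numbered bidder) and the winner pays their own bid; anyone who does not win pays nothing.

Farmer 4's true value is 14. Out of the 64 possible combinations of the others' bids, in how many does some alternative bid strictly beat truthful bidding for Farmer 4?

1

Others bid (5, 5, 5): truth gives 0; bid 10 gives 4 > 0. Violating.
Others bid (5, 5, 10): truth gives 0; no alternative beats it.
Others bid (5, 5, 14): truth gives 0; no alternative beats it.
(Checking all 64 profiles: 1 has a profitable deviation, 63 do not.)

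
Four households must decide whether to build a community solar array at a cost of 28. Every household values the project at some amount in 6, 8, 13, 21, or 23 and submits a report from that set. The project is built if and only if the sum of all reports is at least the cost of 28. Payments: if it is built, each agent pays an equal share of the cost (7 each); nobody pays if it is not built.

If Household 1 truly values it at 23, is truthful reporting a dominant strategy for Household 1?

Yes

Check each profile of the others' reports and compare truth against every alternative report.
Others report (6, 6, 6): truth gives 16, best alternative gives 16.
Others report (6, 6, 8): truth gives 16, best alternative gives 16.
Others report (6, 6, 13): truth gives 16, best alternative gives 16.
Others report (6, 6, 21): truth gives 16, best alternative gives 16.
Others report (6, 6, 23): truth gives 16, best alternative gives 16.
Others report (6, 8, 6): truth gives 16, best alternative gives 16.
(Remaining 119 profiles checked similarly; truth is weakly best in each.)
In every case the truthful report is at least as good as any alternative, so it is a dominant strategy.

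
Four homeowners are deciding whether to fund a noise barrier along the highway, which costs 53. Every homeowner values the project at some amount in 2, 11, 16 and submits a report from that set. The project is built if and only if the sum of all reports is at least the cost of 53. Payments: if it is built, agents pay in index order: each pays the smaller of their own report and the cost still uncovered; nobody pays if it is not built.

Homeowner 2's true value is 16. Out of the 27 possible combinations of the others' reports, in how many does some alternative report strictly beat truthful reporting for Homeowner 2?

4

Others report (11, 16, 16): truth gives 0; report 11 gives 5 > 0. Violating.
Others report (16, 11, 16): truth gives 0; report 11 gives 5 > 0. Violating.
Others report (16, 16, 11): truth gives 0; report 11 gives 5 > 0. Violating.
Others report (16, 16, 16): truth gives 0; report 11 gives 5 > 0. Violating.
Others report (2, 2, 2): truth gives 0; no alternative beats it.
Others report (2, 2, 11): truth gives 0; no alternative beats it.
(Checking all 27 profiles: 4 have a profitable deviation, 23 do not.)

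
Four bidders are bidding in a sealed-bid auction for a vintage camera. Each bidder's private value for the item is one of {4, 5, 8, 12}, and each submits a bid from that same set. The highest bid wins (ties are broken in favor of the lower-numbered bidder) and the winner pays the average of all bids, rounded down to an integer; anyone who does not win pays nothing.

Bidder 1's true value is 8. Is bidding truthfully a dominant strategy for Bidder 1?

No

Consider the case where Bidder 2 bids 4, Bidder 3 bids 4 and Bidder 4 bids 4.
Truthful bid 8: wins, pays 5, utility 8 - 5 = 3.
Bid 4 instead: wins, pays 4, utility 8 - 4 = 4.
Since 4 > 3, bidding 4 is strictly better here, so truthful bidding is not dominant.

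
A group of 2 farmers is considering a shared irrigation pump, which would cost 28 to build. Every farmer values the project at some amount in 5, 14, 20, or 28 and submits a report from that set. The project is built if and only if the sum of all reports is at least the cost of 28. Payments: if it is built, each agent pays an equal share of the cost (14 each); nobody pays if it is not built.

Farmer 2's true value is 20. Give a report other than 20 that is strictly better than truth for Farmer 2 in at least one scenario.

28

Suppose Farmer 1 reports 5.
Report 20: project not built, utility 0.
Report 28: project built, pays 14, utility 20 - 14 = 6.
So reporting 28 beats truth here (6 > 0).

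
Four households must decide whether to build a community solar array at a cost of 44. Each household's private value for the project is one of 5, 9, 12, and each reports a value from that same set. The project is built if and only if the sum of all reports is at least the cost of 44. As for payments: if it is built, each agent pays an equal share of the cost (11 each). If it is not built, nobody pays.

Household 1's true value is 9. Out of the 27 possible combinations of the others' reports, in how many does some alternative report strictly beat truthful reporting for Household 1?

Others report (12, 12, 12): truth gives -2; report 5 gives 0 > -2. Violating.
Others report (5, 5, 5): truth gives 0; no alternative beats it.
Others report (5, 5, 9): truth gives 0; no alternative beats it.
(Checking all 27 profiles: 1 has a profitable deviation, 26 do not.)

1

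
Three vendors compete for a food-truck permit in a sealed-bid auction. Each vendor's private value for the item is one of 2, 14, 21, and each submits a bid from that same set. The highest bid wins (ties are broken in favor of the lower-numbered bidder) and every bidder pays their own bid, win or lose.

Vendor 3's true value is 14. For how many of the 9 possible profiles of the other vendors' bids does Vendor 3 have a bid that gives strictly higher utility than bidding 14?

Others bid (2, 14): truth gives -14; bid 2 gives -2 > -14. Violating.
Others bid (2, 21): truth gives -14; bid 2 gives -2 > -14. Violating.
Others bid (14, 2): truth gives -14; bid 2 gives -2 > -14. Violating.
Others bid (14, 14): truth gives -14; bid 2 gives -2 > -14. Violating.
Others bid (2, 2): truth gives 0; no alternative beats it.
(Checking all 9 profiles: 8 have a profitable deviation, 1 does not.)

8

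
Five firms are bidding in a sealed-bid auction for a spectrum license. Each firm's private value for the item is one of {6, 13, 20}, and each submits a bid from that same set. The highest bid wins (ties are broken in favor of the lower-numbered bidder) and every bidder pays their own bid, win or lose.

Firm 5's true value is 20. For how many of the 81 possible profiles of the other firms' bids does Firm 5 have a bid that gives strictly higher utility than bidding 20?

Others bid (6, 6, 6, 6): truth gives 0; bid 13 gives 7 > 0. Violating.
Others bid (6, 6, 6, 20): truth gives -20; bid 6 gives -6 > -20. Violating.
Others bid (6, 6, 13, 20): truth gives -20; bid 6 gives -6 > -20. Violating.
Others bid (6, 6, 20, 6): truth gives -20; bid 6 gives -6 > -20. Violating.
Others bid (6, 6, 6, 13): truth gives 0; no alternative beats it.
Others bid (6, 6, 13, 6): truth gives 0; no alternative beats it.
(Checking all 81 profiles: 66 have a profitable deviation, 15 do not.)

66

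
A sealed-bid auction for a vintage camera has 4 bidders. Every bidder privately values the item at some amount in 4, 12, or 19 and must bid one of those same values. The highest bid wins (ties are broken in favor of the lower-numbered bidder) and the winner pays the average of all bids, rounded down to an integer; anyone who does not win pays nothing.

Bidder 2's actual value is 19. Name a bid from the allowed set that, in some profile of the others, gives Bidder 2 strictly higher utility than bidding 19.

12

Suppose Bidder 1 bids 4, Bidder 3 bids 4 and Bidder 4 bids 4.
Bid 19: wins, pays 7, utility 19 - 7 = 12.
Bid 12: wins, pays 6, utility 19 - 6 = 13.
So bidding 12 beats truth here (13 > 12).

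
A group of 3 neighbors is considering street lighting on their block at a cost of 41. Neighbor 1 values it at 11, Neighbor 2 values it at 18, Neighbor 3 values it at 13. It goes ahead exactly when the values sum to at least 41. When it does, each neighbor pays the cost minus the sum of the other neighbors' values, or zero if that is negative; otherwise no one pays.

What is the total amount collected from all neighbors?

Total value 42 ≥ cost 41, so it is built.
Neighbor 1: others sum to 31; max(0, 41 - 31) = 10.
Neighbor 2: others sum to 24; max(0, 41 - 24) = 17.
Neighbor 3: others sum to 29; max(0, 41 - 29) = 12.
Total collected = 10 + 17 + 12 = 39.

39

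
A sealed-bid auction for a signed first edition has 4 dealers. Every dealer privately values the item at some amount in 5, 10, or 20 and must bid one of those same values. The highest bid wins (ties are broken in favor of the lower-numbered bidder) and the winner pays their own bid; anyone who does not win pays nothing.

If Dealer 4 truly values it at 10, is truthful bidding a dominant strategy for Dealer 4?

Check each profile of the others' bids and compare truth against every alternative bid.
Others bid (5, 5, 5): truth gives 0, best alternative gives 0.
Others bid (5, 5, 10): truth gives 0, best alternative gives 0.
Others bid (5, 5, 20): truth gives 0, best alternative gives 0.
Others bid (5, 10, 5): truth gives 0, best alternative gives 0.
Others bid (5, 10, 10): truth gives 0, best alternative gives 0.
Others bid (5, 10, 20): truth gives 0, best alternative gives 0.
(Remaining 21 profiles checked similarly; truth is weakly best in each.)
In every case the truthful bid is at least as good as any alternative, so it is a dominant strategy.

Yes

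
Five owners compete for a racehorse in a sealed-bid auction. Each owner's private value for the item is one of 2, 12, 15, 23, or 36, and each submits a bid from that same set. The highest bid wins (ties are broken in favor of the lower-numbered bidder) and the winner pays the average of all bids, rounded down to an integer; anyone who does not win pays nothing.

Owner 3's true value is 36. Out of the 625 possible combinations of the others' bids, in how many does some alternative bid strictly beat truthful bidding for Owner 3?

Others bid (2, 2, 2, 2): truth gives 28; bid 12 gives 32 > 28. Violating.
Others bid (2, 2, 2, 12): truth gives 26; bid 12 gives 30 > 26. Violating.
Others bid (2, 2, 2, 15): truth gives 25; bid 15 gives 29 > 25. Violating.
Others bid (2, 2, 2, 23): truth gives 23; bid 23 gives 26 > 23. Violating.
Others bid (2, 2, 2, 36): truth gives 21; no alternative beats it.
Others bid (2, 2, 12, 36): truth gives 19; no alternative beats it.
(Checking all 625 profiles: 144 have a profitable deviation, 481 do not.)

144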